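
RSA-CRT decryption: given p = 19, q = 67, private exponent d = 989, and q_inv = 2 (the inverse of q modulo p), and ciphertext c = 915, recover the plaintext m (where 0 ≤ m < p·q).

32

d_p = d mod (p−1) = 989 mod 18 = 17; d_q = d mod (q−1) = 65.
m₁ = c^(d_p) mod p: c ≡ 3 (mod 19), and 3^17 mod 19 = 13.
m₂ = c^(d_q) mod q: c ≡ 44 (mod 67), and 44^65 mod 67 = 32.
h = q_inv·(m₁ − m₂) mod p = 2·(13 − 32) mod 19 = 0.
m = m₂ + h·q = 32 + 0·67 = 32.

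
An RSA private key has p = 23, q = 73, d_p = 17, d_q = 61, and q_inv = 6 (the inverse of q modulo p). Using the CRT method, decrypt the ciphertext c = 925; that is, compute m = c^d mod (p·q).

268

m₁ = c^(d_p) mod p: c ≡ 5 (mod 23), and 5^17 mod 23 = 15.
m₂ = c^(d_q) mod q: c ≡ 49 (mod 73), and 49^61 mod 73 = 49.
h = q_inv·(m₁ − m₂) mod p = 6·(15 − 49) mod 23 = 3.
m = m₂ + h·q = 49 + 3·73 = 268.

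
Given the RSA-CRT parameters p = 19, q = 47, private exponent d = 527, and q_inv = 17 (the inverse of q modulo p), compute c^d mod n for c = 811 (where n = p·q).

204

d_p = d mod (p−1) = 527 mod 18 = 5; d_q = d mod (q−1) = 21.
m₁ = c^(d_p) mod p: c ≡ 13 (mod 19), and 13^5 mod 19 = 14.
m₂ = c^(d_q) mod q: c ≡ 12 (mod 47), and 12^21 mod 47 = 16.
h = q_inv·(m₁ − m₂) mod p = 17·(14 − 16) mod 19 = 4.
m = m₂ + h·q = 16 + 4·47 = 204.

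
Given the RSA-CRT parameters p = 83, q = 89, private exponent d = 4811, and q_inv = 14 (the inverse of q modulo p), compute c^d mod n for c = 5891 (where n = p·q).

365

d_p = d mod (p−1) = 4811 mod 82 = 55; d_q = d mod (q−1) = 59.
m₁ = c^(d_p) mod p: c ≡ 81 (mod 83), and 81^55 mod 83 = 33.
m₂ = c^(d_q) mod q: c ≡ 17 (mod 89), and 17^59 mod 89 = 9.
h = q_inv·(m₁ − m₂) mod p = 14·(33 − 9) mod 83 = 4.
m = m₂ + h·q = 9 + 4·89 = 365.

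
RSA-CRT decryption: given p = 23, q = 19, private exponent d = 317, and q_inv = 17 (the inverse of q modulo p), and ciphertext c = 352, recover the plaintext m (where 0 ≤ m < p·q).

d_p = d mod (p−1) = 317 mod 22 = 9; d_q = d mod (q−1) = 11.
m₁ = c^(d_p) mod p: c ≡ 7 (mod 23), and 7^9 mod 23 = 15.
m₂ = c^(d_q) mod q: c ≡ 10 (mod 19), and 10^11 mod 19 = 14.
h = q_inv·(m₁ − m₂) mod p = 17·(15 − 14) mod 23 = 17.
m = m₂ + h·q = 14 + 17·19 = 337.

337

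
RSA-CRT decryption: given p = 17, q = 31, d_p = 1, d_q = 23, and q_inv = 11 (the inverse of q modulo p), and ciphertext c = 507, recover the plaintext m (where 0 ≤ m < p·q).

m₁ = c^(d_p) mod p: c ≡ 14 (mod 17), and 14^1 mod 17 = 14.
m₂ = c^(d_q) mod q: c ≡ 11 (mod 31), and 11^23 mod 31 = 12.
h = q_inv·(m₁ − m₂) mod p = 11·(14 − 12) mod 17 = 5.
m = m₂ + h·q = 12 + 5·31 = 167.

167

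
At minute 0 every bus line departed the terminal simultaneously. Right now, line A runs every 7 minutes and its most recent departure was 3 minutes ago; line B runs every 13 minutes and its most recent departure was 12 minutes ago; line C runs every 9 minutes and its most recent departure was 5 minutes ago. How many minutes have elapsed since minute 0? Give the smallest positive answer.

311

From t ≡ 3 (mod 7) write t = 3 + 7s. Substituting into t ≡ 12 (mod 13) gives 7s ≡ 9 (mod 13), and since 7⁻¹ ≡ 2 (mod 13), s ≡ 5. Hence t ≡ 3 + 7·5 = 38 (mod 91).
From t ≡ 38 (mod 91) write t = 38 + 91s. Substituting into t ≡ 5 (mod 9) gives 91s ≡ 3 (mod 9), and since 1⁻¹ ≡ 1 (mod 9), s ≡ 3. Hence t ≡ 38 + 91·3 = 311 (mod 819).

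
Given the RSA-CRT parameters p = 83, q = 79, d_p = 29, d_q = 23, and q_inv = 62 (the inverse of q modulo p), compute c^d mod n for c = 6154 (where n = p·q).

3187

m₁ = c^(d_p) mod p: c ≡ 12 (mod 83), and 12^29 mod 83 = 33.
m₂ = c^(d_q) mod q: c ≡ 71 (mod 79), and 71^23 mod 79 = 27.
h = q_inv·(m₁ − m₂) mod p = 62·(33 − 27) mod 83 = 40.
m = m₂ + h·q = 27 + 40·79 = 3187.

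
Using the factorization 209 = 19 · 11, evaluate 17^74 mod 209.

42

Mod 19: 17 ≡ 17; by Fermat, exponent reduces to 74 mod 18 = 2; 17^2 ≡ 4 (mod 19).
Mod 11: 17 ≡ 6; by Fermat, exponent reduces to 74 mod 10 = 4; 6^4 ≡ 9 (mod 11).
Combine by CRT: x ≡ 4 (mod 19), x ≡ 9 (mod 11) ⇒ x ≡ 42 (mod 209).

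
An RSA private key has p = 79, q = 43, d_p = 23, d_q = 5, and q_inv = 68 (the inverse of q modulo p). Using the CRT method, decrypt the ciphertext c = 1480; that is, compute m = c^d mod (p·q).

m₁ = c^(d_p) mod p: c ≡ 58 (mod 79), and 58^23 mod 79 = 57.
m₂ = c^(d_q) mod q: c ≡ 18 (mod 43), and 18^5 mod 43 = 19.
h = q_inv·(m₁ − m₂) mod p = 68·(57 − 19) mod 79 = 56.
m = m₂ + h·q = 19 + 56·43 = 2427.

2427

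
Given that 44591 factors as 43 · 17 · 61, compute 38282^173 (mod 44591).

Mod 43: 38282 ≡ 12; by Fermat, exponent reduces to 173 mod 42 = 5; 12^5 ≡ 34 (mod 43).
Mod 17: 38282 ≡ 15; by Fermat, exponent reduces to 173 mod 16 = 13; 15^13 ≡ 2 (mod 17).
Mod 61: 38282 ≡ 35; by Fermat, exponent reduces to 173 mod 60 = 53; 35^53 ≡ 43 (mod 61).
Combine by CRT: x ≡ 34 (mod 43), x ≡ 2 (mod 17), x ≡ 43 (mod 61) ⇒ x ≡ 30177 (mod 44591).

30177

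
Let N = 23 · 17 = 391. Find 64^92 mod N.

Mod 23: 64 ≡ 18; by Fermat, exponent reduces to 92 mod 22 = 4; 18^4 ≡ 4 (mod 23).
Mod 17: 64 ≡ 13; by Fermat, exponent reduces to 92 mod 16 = 12; 13^12 ≡ 1 (mod 17).
Combine by CRT: x ≡ 4 (mod 23), x ≡ 1 (mod 17) ⇒ x ≡ 188 (mod 391).

188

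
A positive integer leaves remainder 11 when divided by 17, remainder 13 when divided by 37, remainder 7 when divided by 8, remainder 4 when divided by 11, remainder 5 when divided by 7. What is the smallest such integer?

From N ≡ 11 (mod 17) write N = 11 + 17t. Substituting into N ≡ 13 (mod 37) gives 17t ≡ 2 (mod 37), and since 17⁻¹ ≡ 24 (mod 37), t ≡ 11. Hence N ≡ 11 + 17·11 = 198 (mod 629).
From N ≡ 198 (mod 629) write N = 198 + 629t. Substituting into N ≡ 7 (mod 8) gives 629t ≡ 1 (mod 8), and since 5⁻¹ ≡ 5 (mod 8), t ≡ 5. Hence N ≡ 198 + 629·5 = 3343 (mod 5032).
From N ≡ 3343 (mod 5032) write N = 3343 + 5032t. Substituting into N ≡ 4 (mod 11) gives 5032t ≡ 5 (mod 11), and since 5⁻¹ ≡ 9 (mod 11), t ≡ 1. Hence N ≡ 3343 + 5032·1 = 8375 (mod 55352).
From N ≡ 8375 (mod 55352) write N = 8375 + 55352t. Substituting into N ≡ 5 (mod 7) gives 55352t ≡ 2 (mod 7), and since 3⁻¹ ≡ 5 (mod 7), t ≡ 3. Hence N ≡ 8375 + 55352·3 = 174431 (mod 387464).

174431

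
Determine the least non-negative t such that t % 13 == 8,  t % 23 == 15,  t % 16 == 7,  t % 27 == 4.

81895

The moduli are pairwise coprime; N = 13·23·16·27 = 129168.
N/13 = 9936; 9936 ≡ 4 (mod 13); 4·10 ≡ 1, so inverse 10.
N/23 = 5616; 5616 ≡ 4 (mod 23); 4·6 ≡ 1, so inverse 6.
N/16 = 8073; 8073 ≡ 9 (mod 16); 9·9 ≡ 1, so inverse 9.
N/27 = 4784; 4784 ≡ 5 (mod 27); 5·11 ≡ 1, so inverse 11.
t ≡ 8·9936·10 + 15·5616·6 + 7·8073·9 + 4·4784·11 = 2019415.
2019415 mod 129168 = 81895.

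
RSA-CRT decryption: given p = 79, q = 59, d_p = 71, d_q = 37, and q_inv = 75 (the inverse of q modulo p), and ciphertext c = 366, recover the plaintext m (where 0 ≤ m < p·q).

m₁ = c^(d_p) mod p: c ≡ 50 (mod 79), and 50^71 mod 79 = 76.
m₂ = c^(d_q) mod q: c ≡ 12 (mod 59), and 12^37 mod 59 = 21.
h = q_inv·(m₁ − m₂) mod p = 75·(76 − 21) mod 79 = 17.
m = m₂ + h·q = 21 + 17·59 = 1024.

1024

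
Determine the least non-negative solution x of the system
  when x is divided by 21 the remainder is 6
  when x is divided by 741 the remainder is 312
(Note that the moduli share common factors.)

gcd(21, 741) = 3 and 3 | (312 − 6), so the pair is consistent; merging gives x ≡ 4017 (mod 5187), where 5187 = lcm(21, 741).
The solution is unique modulo lcm(21, 741) = 5187.

4017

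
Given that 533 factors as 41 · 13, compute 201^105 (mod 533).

83

Mod 41: 201 ≡ 37; by Fermat, exponent reduces to 105 mod 40 = 25; 37^25 ≡ 1 (mod 41).
Mod 13: 201 ≡ 6; by Fermat, exponent reduces to 105 mod 12 = 9; 6^9 ≡ 5 (mod 13).
Combine by CRT: x ≡ 1 (mod 41), x ≡ 5 (mod 13) ⇒ x ≡ 83 (mod 533).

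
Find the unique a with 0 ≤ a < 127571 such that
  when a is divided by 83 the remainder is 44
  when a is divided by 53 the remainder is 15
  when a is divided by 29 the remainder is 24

67855

The moduli are pairwise coprime; N = 83·53·29 = 127571.
N/83 = 1537; 1537 ≡ 43 (mod 83); 43·56 ≡ 1, so inverse 56.
N/53 = 2407; 2407 ≡ 22 (mod 53); 22·41 ≡ 1, so inverse 41.
N/29 = 4399; 4399 ≡ 20 (mod 29); 20·16 ≡ 1, so inverse 16.
a ≡ 44·1537·56 + 15·2407·41 + 24·4399·16 = 6956689.
6956689 mod 127571 = 67855.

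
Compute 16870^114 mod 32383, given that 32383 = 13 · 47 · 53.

Mod 13: 16870 ≡ 9; by Fermat, exponent reduces to 114 mod 12 = 6; 9^6 ≡ 1 (mod 13).
Mod 47: 16870 ≡ 44; by Fermat, exponent reduces to 114 mod 46 = 22; 44^22 ≡ 16 (mod 47).
Mod 53: 16870 ≡ 16; by Fermat, exponent reduces to 114 mod 52 = 10; 16^10 ≡ 46 (mod 53).
Combine by CRT: x ≡ 1 (mod 13), x ≡ 16 (mod 47), x ≡ 46 (mod 53) ⇒ x ≡ 19709 (mod 32383).

19709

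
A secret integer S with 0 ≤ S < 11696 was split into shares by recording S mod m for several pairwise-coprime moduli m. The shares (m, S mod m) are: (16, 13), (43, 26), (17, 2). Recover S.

4541

From S ≡ 13 (mod 16) write S = 13 + 16t. Substituting into S ≡ 26 (mod 43) gives 16t ≡ 13 (mod 43), and since 16⁻¹ ≡ 35 (mod 43), t ≡ 25. Hence S ≡ 13 + 16·25 = 413 (mod 688).
From S ≡ 413 (mod 688) write S = 413 + 688t. Substituting into S ≡ 2 (mod 17) gives 688t ≡ 14 (mod 17), and since 8⁻¹ ≡ 15 (mod 17), t ≡ 6. Hence S ≡ 413 + 688·6 = 4541 (mod 11696).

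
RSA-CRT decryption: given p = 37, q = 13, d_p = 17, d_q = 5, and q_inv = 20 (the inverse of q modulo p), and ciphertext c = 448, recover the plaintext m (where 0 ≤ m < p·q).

m₁ = c^(d_p) mod p: c ≡ 4 (mod 37), and 4^17 mod 37 = 28.
m₂ = c^(d_q) mod q: c ≡ 6 (mod 13), and 6^5 mod 13 = 2.
h = q_inv·(m₁ − m₂) mod p = 20·(28 − 2) mod 37 = 2.
m = m₂ + h·q = 2 + 2·13 = 28.

28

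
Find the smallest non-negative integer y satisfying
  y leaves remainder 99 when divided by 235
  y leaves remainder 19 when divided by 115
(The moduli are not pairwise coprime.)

gcd(235, 115) = 5 and 5 | (19 − 99), so the pair is consistent; merging gives y ≡ 1744 (mod 5405), where 5405 = lcm(235, 115).
The solution is unique modulo lcm(235, 115) = 5405.

1744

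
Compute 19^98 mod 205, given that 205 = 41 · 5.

Mod 41: 19 ≡ 19; by Fermat, exponent reduces to 98 mod 40 = 18; 19^18 ≡ 36 (mod 41).
Mod 5: 19 ≡ 4; by Fermat, exponent reduces to 98 mod 4 = 2; 4^2 ≡ 1 (mod 5).
Combine by CRT: x ≡ 36 (mod 41), x ≡ 1 (mod 5) ⇒ x ≡ 36 (mod 205).

36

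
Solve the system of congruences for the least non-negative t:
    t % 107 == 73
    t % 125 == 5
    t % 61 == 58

652880

The moduli are pairwise coprime; N = 107·125·61 = 815875.
N/107 = 7625; 7625 ≡ 28 (mod 107); 28·65 ≡ 1, so inverse 65.
N/125 = 6527; 6527 ≡ 27 (mod 125); 27·88 ≡ 1, so inverse 88.
N/61 = 13375; 13375 ≡ 16 (mod 61); 16·42 ≡ 1, so inverse 42.
t ≡ 73·7625·65 + 5·6527·88 + 58·13375·42 = 71634005.
71634005 mod 815875 = 652880.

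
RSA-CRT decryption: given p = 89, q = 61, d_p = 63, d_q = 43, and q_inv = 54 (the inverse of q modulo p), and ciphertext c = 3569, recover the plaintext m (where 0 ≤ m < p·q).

3094

m₁ = c^(d_p) mod p: c ≡ 9 (mod 89), and 9^63 mod 89 = 68.
m₂ = c^(d_q) mod q: c ≡ 31 (mod 61), and 31^43 mod 61 = 44.
h = q_inv·(m₁ − m₂) mod p = 54·(68 − 44) mod 89 = 50.
m = m₂ + h·q = 44 + 50·61 = 3094.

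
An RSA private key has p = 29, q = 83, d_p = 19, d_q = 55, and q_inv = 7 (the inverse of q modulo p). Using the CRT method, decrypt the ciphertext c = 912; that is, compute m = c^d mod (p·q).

1659

m₁ = c^(d_p) mod p: c ≡ 13 (mod 29), and 13^19 mod 29 = 6.
m₂ = c^(d_q) mod q: c ≡ 82 (mod 83), and 82^55 mod 83 = 82.
h = q_inv·(m₁ − m₂) mod p = 7·(6 − 82) mod 29 = 19.
m = m₂ + h·q = 82 + 19·83 = 1659.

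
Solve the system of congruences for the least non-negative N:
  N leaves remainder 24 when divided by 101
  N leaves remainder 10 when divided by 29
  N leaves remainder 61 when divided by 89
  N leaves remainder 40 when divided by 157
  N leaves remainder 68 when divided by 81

From N ≡ 24 (mod 101) write N = 24 + 101t. Substituting into N ≡ 10 (mod 29) gives 101t ≡ 15 (mod 29), and since 14⁻¹ ≡ 27 (mod 29), t ≡ 28. Hence N ≡ 24 + 101·28 = 2852 (mod 2929).
From N ≡ 2852 (mod 2929) write N = 2852 + 2929t. Substituting into N ≡ 61 (mod 89) gives 2929t ≡ 57 (mod 89), and since 81⁻¹ ≡ 11 (mod 89), t ≡ 4. Hence N ≡ 2852 + 2929·4 = 14568 (mod 260681).
From N ≡ 14568 (mod 260681) write N = 14568 + 260681t. Substituting into N ≡ 40 (mod 157) gives 260681t ≡ 73 (mod 157), and since 61⁻¹ ≡ 139 (mod 157), t ≡ 99. Hence N ≡ 14568 + 260681·99 = 25821987 (mod 40926917).
From N ≡ 25821987 (mod 40926917) write N = 25821987 + 40926917t. Substituting into N ≡ 68 (mod 81) gives 40926917t ≡ 71 (mod 81), and since 47⁻¹ ≡ 50 (mod 81), t ≡ 67. Hence N ≡ 25821987 + 40926917·67 = 2767925426 (mod 3315080277).

2767925426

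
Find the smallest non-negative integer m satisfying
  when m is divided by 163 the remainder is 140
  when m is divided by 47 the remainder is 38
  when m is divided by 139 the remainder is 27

From m ≡ 140 (mod 163) write m = 140 + 163t. Substituting into m ≡ 38 (mod 47) gives 163t ≡ 39 (mod 47), and since 22⁻¹ ≡ 15 (mod 47), t ≡ 21. Hence m ≡ 140 + 163·21 = 3563 (mod 7661).
From m ≡ 3563 (mod 7661) write m = 3563 + 7661t. Substituting into m ≡ 27 (mod 139) gives 7661t ≡ 78 (mod 139), and since 16⁻¹ ≡ 113 (mod 139), t ≡ 57. Hence m ≡ 3563 + 7661·57 = 440240 (mod 1064879).

440240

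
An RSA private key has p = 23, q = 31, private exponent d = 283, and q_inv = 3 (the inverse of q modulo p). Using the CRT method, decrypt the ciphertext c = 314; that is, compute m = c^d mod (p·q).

d_p = d mod (p−1) = 283 mod 22 = 19; d_q = d mod (q−1) = 13.
m₁ = c^(d_p) mod p: c ≡ 15 (mod 23), and 15^19 mod 23 = 19.
m₂ = c^(d_q) mod q: c ≡ 4 (mod 31), and 4^13 mod 31 = 2.
h = q_inv·(m₁ − m₂) mod p = 3·(19 − 2) mod 23 = 5.
m = m₂ + h·q = 2 + 5·31 = 157.

157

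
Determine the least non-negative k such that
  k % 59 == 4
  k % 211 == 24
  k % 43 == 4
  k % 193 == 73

From k ≡ 4 (mod 59) write k = 4 + 59t. Substituting into k ≡ 24 (mod 211) gives 59t ≡ 20 (mod 211), and since 59⁻¹ ≡ 93 (mod 211), t ≡ 172. Hence k ≡ 4 + 59·172 = 10152 (mod 12449).
From k ≡ 10152 (mod 12449) write k = 10152 + 12449t. Substituting into k ≡ 4 (mod 43) gives 12449t ≡ 0 (mod 43), and since 22⁻¹ ≡ 2 (mod 43), t ≡ 0. Hence k ≡ 10152 + 12449·0 = 10152 (mod 535307).
From k ≡ 10152 (mod 535307) write k = 10152 + 535307t. Substituting into k ≡ 73 (mod 193) gives 535307t ≡ 150 (mod 193), and since 118⁻¹ ≡ 18 (mod 193), t ≡ 191. Hence k ≡ 10152 + 535307·191 = 102253789 (mod 103314251).

102253789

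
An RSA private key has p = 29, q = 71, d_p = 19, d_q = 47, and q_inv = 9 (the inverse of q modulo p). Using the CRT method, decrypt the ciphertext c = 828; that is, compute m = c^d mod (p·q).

1763

m₁ = c^(d_p) mod p: c ≡ 16 (mod 29), and 16^19 mod 29 = 23.
m₂ = c^(d_q) mod q: c ≡ 47 (mod 71), and 47^47 mod 71 = 59.
h = q_inv·(m₁ − m₂) mod p = 9·(23 − 59) mod 29 = 24.
m = m₂ + h·q = 59 + 24·71 = 1763.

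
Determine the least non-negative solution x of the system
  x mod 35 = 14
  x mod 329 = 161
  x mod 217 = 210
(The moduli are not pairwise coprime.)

35364

Combine the congruences pairwise.
gcd(35, 329) = 7 and 7 | (161 − 14), so the pair is consistent; merging gives x ≡ 819 (mod 1645), where 1645 = lcm(35, 329).
gcd(1645, 217) = 7 and 7 | (210 − 819), so the pair is consistent; merging gives x ≡ 35364 (mod 50995), where 50995 = lcm(1645, 217).
The solution is unique modulo lcm(35, 329, 217) = 50995.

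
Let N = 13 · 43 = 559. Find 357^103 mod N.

358

Mod 13: 357 ≡ 6; by Fermat, exponent reduces to 103 mod 12 = 7; 6^7 ≡ 7 (mod 13).
Mod 43: 357 ≡ 13; by Fermat, exponent reduces to 103 mod 42 = 19; 13^19 ≡ 14 (mod 43).
Combine by CRT: x ≡ 7 (mod 13), x ≡ 14 (mod 43) ⇒ x ≡ 358 (mod 559).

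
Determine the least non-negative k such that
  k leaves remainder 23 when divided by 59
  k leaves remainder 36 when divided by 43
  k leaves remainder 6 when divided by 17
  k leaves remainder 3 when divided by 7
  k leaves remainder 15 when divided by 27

3626871

The moduli are pairwise coprime; N = 59·43·17·7·27 = 8151381.
N/59 = 138159; 138159 ≡ 40 (mod 59); 40·31 ≡ 1, so inverse 31.
N/43 = 189567; 189567 ≡ 23 (mod 43); 23·15 ≡ 1, so inverse 15.
N/17 = 479493; 479493 ≡ 8 (mod 17); 8·15 ≡ 1, so inverse 15.
N/7 = 1164483; 1164483 ≡ 5 (mod 7); 5·3 ≡ 1, so inverse 3.
N/27 = 301903; 301903 ≡ 16 (mod 27); 16·22 ≡ 1, so inverse 22.
k ≡ 23·138159·31 + 36·189567·15 + 6·479493·15 + 3·1164483·3 + 15·301903·22 = 354136254.
354136254 mod 8151381 = 3626871.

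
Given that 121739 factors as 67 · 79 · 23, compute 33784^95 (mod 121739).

Mod 67: 33784 ≡ 16; by Fermat, exponent reduces to 95 mod 66 = 29; 16^29 ≡ 47 (mod 67).
Mod 79: 33784 ≡ 51; by Fermat, exponent reduces to 95 mod 78 = 17; 51^17 ≡ 5 (mod 79).
Mod 23: 33784 ≡ 20; by Fermat, exponent reduces to 95 mod 22 = 7; 20^7 ≡ 21 (mod 23).
Combine by CRT: x ≡ 47 (mod 67), x ≡ 5 (mod 79), x ≡ 21 (mod 23) ⇒ x ≡ 108788 (mod 121739).

108788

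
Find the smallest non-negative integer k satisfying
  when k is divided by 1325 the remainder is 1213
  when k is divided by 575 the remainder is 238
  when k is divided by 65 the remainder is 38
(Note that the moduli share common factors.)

gcd(1325, 575) = 25 and 25 | (238 − 1213), so the pair is consistent; merging gives k ≡ 2538 (mod 30475), where 30475 = lcm(1325, 575).
gcd(30475, 65) = 5 and 5 | (38 − 2538), so the pair is consistent; merging gives k ≡ 93963 (mod 396175), where 396175 = lcm(30475, 65).
The solution is unique modulo lcm(1325, 575, 65) = 396175.

93963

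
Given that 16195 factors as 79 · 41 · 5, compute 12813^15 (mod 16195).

10282

Mod 79: 12813 ≡ 15; 15^15 ≡ 12 (mod 79).
Mod 41: 12813 ≡ 21; 21^15 ≡ 32 (mod 41).
Mod 5: 12813 ≡ 3; by Fermat, exponent reduces to 15 mod 4 = 3; 3^3 ≡ 2 (mod 5).
Combine by CRT: x ≡ 12 (mod 79), x ≡ 32 (mod 41), x ≡ 2 (mod 5) ⇒ x ≡ 10282 (mod 16195).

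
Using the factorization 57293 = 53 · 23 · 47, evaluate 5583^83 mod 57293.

Mod 53: 5583 ≡ 18; by Fermat, exponent reduces to 83 mod 52 = 31; 18^31 ≡ 41 (mod 53).
Mod 23: 5583 ≡ 17; by Fermat, exponent reduces to 83 mod 22 = 17; 17^17 ≡ 11 (mod 23).
Mod 47: 5583 ≡ 37; by Fermat, exponent reduces to 83 mod 46 = 37; 37^37 ≡ 4 (mod 47).
Combine by CRT: x ≡ 41 (mod 53), x ≡ 11 (mod 23), x ≡ 4 (mod 47) ⇒ x ≡ 31682 (mod 57293).

31682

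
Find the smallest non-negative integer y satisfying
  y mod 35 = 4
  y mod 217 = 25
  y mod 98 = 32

10224

gcd(35, 217) = 7 and 7 | (25 − 4), so the pair is consistent; merging gives y ≡ 459 (mod 1085), where 1085 = lcm(35, 217).
gcd(1085, 98) = 7 and 7 | (32 − 459), so the pair is consistent; merging gives y ≡ 10224 (mod 15190), where 15190 = lcm(1085, 98).
The solution is unique modulo lcm(35, 217, 98) = 15190.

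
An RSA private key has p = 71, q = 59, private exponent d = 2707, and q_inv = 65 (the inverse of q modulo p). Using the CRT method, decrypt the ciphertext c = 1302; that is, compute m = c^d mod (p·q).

d_p = d mod (p−1) = 2707 mod 70 = 47; d_q = d mod (q−1) = 39.
m₁ = c^(d_p) mod p: c ≡ 24 (mod 71), and 24^47 mod 71 = 12.
m₂ = c^(d_q) mod q: c ≡ 4 (mod 59), and 4^39 mod 59 = 28.
h = q_inv·(m₁ − m₂) mod p = 65·(12 − 28) mod 71 = 25.
m = m₂ + h·q = 28 + 25·59 = 1503.

1503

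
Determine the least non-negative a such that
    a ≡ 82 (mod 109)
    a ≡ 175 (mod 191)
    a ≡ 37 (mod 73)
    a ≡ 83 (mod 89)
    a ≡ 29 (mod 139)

From a ≡ 82 (mod 109) write a = 82 + 109t. Substituting into a ≡ 175 (mod 191) gives 109t ≡ 93 (mod 191), and since 109⁻¹ ≡ 184 (mod 191), t ≡ 113. Hence a ≡ 82 + 109·113 = 12399 (mod 20819).
From a ≡ 12399 (mod 20819) write a = 12399 + 20819t. Substituting into a ≡ 37 (mod 73) gives 20819t ≡ 48 (mod 73), and since 14⁻¹ ≡ 47 (mod 73), t ≡ 66. Hence a ≡ 12399 + 20819·66 = 1386453 (mod 1519787).
From a ≡ 1386453 (mod 1519787) write a = 1386453 + 1519787t. Substituting into a ≡ 83 (mod 89) gives 1519787t ≡ 72 (mod 89), and since 23⁻¹ ≡ 31 (mod 89), t ≡ 7. Hence a ≡ 1386453 + 1519787·7 = 12024962 (mod 135261043).
From a ≡ 12024962 (mod 135261043) write a = 12024962 + 135261043t. Substituting into a ≡ 29 (mod 139) gives 135261043t ≡ 96 (mod 139), and since 4⁻¹ ≡ 35 (mod 139), t ≡ 24. Hence a ≡ 12024962 + 135261043·24 = 3258289994 (mod 18801284977).

3258289994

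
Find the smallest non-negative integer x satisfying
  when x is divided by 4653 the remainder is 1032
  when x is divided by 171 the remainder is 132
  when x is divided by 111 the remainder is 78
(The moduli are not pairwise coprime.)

gcd(4653, 171) = 9 and 9 | (132 − 1032), so the pair is consistent; merging gives x ≡ 61521 (mod 88407), where 88407 = lcm(4653, 171).
gcd(88407, 111) = 3 and 3 | (78 − 61521), so the pair is consistent; merging gives x ≡ 149928 (mod 3271059), where 3271059 = lcm(88407, 111).
The solution is unique modulo lcm(4653, 171, 111) = 3271059.

149928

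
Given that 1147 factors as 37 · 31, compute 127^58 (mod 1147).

Mod 37: 127 ≡ 16; by Fermat, exponent reduces to 58 mod 36 = 22; 16^22 ≡ 9 (mod 37).
Mod 31: 127 ≡ 3; by Fermat, exponent reduces to 58 mod 30 = 28; 3^28 ≡ 7 (mod 31).
Combine by CRT: x ≡ 9 (mod 37), x ≡ 7 (mod 31) ⇒ x ≡ 379 (mod 1147).

379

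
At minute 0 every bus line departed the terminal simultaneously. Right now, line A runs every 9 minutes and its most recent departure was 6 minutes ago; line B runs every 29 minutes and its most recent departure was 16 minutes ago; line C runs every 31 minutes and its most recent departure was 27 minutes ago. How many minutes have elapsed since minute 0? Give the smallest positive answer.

3003

From t ≡ 6 (mod 9) write t = 6 + 9s. Substituting into t ≡ 16 (mod 29) gives 9s ≡ 10 (mod 29), and since 9⁻¹ ≡ 13 (mod 29), s ≡ 14. Hence t ≡ 6 + 9·14 = 132 (mod 261).
From t ≡ 132 (mod 261) write t = 132 + 261s. Substituting into t ≡ 27 (mod 31) gives 261s ≡ 19 (mod 31), and since 13⁻¹ ≡ 12 (mod 31), s ≡ 11. Hence t ≡ 132 + 261·11 = 3003 (mod 8091).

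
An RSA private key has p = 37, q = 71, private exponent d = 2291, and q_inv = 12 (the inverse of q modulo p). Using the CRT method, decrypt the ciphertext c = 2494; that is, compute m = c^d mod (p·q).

d_p = d mod (p−1) = 2291 mod 36 = 23; d_q = d mod (q−1) = 51.
m₁ = c^(d_p) mod p: c ≡ 15 (mod 37), and 15^23 mod 37 = 13.
m₂ = c^(d_q) mod q: c ≡ 9 (mod 71), and 9^51 mod 71 = 50.
h = q_inv·(m₁ − m₂) mod p = 12·(13 − 50) mod 37 = 0.
m = m₂ + h·q = 50 + 0·71 = 50.

50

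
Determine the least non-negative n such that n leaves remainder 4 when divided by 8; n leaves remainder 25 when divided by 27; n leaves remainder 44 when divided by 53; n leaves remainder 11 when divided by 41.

79756

The moduli are pairwise coprime; M = 8·27·53·41 = 469368.
M/8 = 58671; 58671 ≡ 7 (mod 8); 7·7 ≡ 1, so inverse 7.
M/27 = 17384; 17384 ≡ 23 (mod 27); 23·20 ≡ 1, so inverse 20.
M/53 = 8856; 8856 ≡ 5 (mod 53); 5·32 ≡ 1, so inverse 32.
M/41 = 11448; 11448 ≡ 9 (mod 41); 9·32 ≡ 1, so inverse 32.
n ≡ 4·58671·7 + 25·17384·20 + 44·8856·32 + 11·11448·32 = 26833732.
26833732 mod 469368 = 79756.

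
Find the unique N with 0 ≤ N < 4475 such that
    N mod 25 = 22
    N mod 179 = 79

3122

From N ≡ 22 (mod 25) write N = 22 + 25t. Substituting into N ≡ 79 (mod 179) gives 25t ≡ 57 (mod 179), and since 25⁻¹ ≡ 43 (mod 179), t ≡ 124. Hence N ≡ 22 + 25·124 = 3122 (mod 4475).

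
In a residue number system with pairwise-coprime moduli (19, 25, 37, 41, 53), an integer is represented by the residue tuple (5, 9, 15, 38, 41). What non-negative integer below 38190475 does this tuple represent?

9303184

The moduli are pairwise coprime; N = 19·25·37·41·53 = 38190475.
N/19 = 2010025; 2010025 ≡ 15 (mod 19); 15·14 ≡ 1, so inverse 14.
N/25 = 1527619; 1527619 ≡ 19 (mod 25); 19·4 ≡ 1, so inverse 4.
N/37 = 1032175; 1032175 ≡ 23 (mod 37); 23·29 ≡ 1, so inverse 29.
N/41 = 931475; 931475 ≡ 37 (mod 41); 37·10 ≡ 1, so inverse 10.
N/53 = 720575; 720575 ≡ 40 (mod 53); 40·4 ≡ 1, so inverse 4.
x ≡ 5·2010025·14 + 9·1527619·4 + 15·1032175·29 + 38·931475·10 + 41·720575·4 = 1116826959.
1116826959 mod 38190475 = 9303184.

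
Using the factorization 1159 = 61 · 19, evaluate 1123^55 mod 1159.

Mod 61: 1123 ≡ 25; 25^55 ≡ 47 (mod 61).
Mod 19: 1123 ≡ 2; by Fermat, exponent reduces to 55 mod 18 = 1; 2^1 ≡ 2 (mod 19).
Combine by CRT: x ≡ 47 (mod 61), x ≡ 2 (mod 19) ⇒ x ≡ 230 (mod 1159).

230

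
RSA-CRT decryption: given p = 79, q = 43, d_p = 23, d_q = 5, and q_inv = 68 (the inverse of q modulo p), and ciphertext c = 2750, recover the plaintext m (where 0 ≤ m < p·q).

m₁ = c^(d_p) mod p: c ≡ 64 (mod 79), and 64^23 mod 79 = 18.
m₂ = c^(d_q) mod q: c ≡ 41 (mod 43), and 41^5 mod 43 = 11.
h = q_inv·(m₁ − m₂) mod p = 68·(18 − 11) mod 79 = 2.
m = m₂ + h·q = 11 + 2·43 = 97.

97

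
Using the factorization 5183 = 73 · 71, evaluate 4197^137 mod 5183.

2646

Mod 73: 4197 ≡ 36; by Fermat, exponent reduces to 137 mod 72 = 65; 36^65 ≡ 18 (mod 73).
Mod 71: 4197 ≡ 8; by Fermat, exponent reduces to 137 mod 70 = 67; 8^67 ≡ 19 (mod 71).
Combine by CRT: x ≡ 18 (mod 73), x ≡ 19 (mod 71) ⇒ x ≡ 2646 (mod 5183).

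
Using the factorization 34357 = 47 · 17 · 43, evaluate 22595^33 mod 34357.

Mod 47: 22595 ≡ 35; 35^33 ≡ 39 (mod 47).
Mod 17: 22595 ≡ 2; by Fermat, exponent reduces to 33 mod 16 = 1; 2^1 ≡ 2 (mod 17).
Mod 43: 22595 ≡ 20; 20^33 ≡ 27 (mod 43).
Combine by CRT: x ≡ 39 (mod 47), x ≡ 2 (mod 17), x ≡ 27 (mod 43) ⇒ x ≡ 32234 (mod 34357).

32234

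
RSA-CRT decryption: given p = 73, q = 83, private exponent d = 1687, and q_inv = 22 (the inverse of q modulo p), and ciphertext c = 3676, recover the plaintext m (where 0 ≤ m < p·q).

1785

d_p = d mod (p−1) = 1687 mod 72 = 31; d_q = d mod (q−1) = 47.
m₁ = c^(d_p) mod p: c ≡ 26 (mod 73), and 26^31 mod 73 = 33.
m₂ = c^(d_q) mod q: c ≡ 24 (mod 83), and 24^47 mod 83 = 42.
h = q_inv·(m₁ − m₂) mod p = 22·(33 − 42) mod 73 = 21.
m = m₂ + h·q = 42 + 21·83 = 1785.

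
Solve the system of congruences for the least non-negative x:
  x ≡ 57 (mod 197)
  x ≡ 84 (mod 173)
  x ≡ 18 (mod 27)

From x ≡ 57 (mod 197) write x = 57 + 197t. Substituting into x ≡ 84 (mod 173) gives 197t ≡ 27 (mod 173), and since 24⁻¹ ≡ 137 (mod 173), t ≡ 66. Hence x ≡ 57 + 197·66 = 13059 (mod 34081).
From x ≡ 13059 (mod 34081) write x = 13059 + 34081t. Substituting into x ≡ 18 (mod 27) gives 34081t ≡ 0 (mod 27), and since 7⁻¹ ≡ 4 (mod 27), t ≡ 0. Hence x ≡ 13059 + 34081·0 = 13059 (mod 920187).

13059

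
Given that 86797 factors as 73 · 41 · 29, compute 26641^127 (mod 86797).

Mod 73: 26641 ≡ 69; by Fermat, exponent reduces to 127 mod 72 = 55; 69^55 ≡ 69 (mod 73).
Mod 41: 26641 ≡ 32; by Fermat, exponent reduces to 127 mod 40 = 7; 32^7 ≡ 9 (mod 41).
Mod 29: 26641 ≡ 19; by Fermat, exponent reduces to 127 mod 28 = 15; 19^15 ≡ 10 (mod 29).
Combine by CRT: x ≡ 69 (mod 73), x ≡ 9 (mod 41), x ≡ 10 (mod 29) ⇒ x ≡ 80369 (mod 86797).

80369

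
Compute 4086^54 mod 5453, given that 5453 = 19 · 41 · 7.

1198

Mod 19: 4086 ≡ 1; since 18 | 54, by Fermat 1^54 ≡ 1 (mod 19).
Mod 41: 4086 ≡ 27; by Fermat, exponent reduces to 54 mod 40 = 14; 27^14 ≡ 9 (mod 41).
Mod 7: 4086 ≡ 5; since 6 | 54, by Fermat 5^54 ≡ 1 (mod 7).
Combine by CRT: x ≡ 1 (mod 19), x ≡ 9 (mod 41), x ≡ 1 (mod 7) ⇒ x ≡ 1198 (mod 5453).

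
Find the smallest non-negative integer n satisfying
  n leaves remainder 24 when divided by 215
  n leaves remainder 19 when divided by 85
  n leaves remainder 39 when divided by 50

gcd(215, 85) = 5 and 5 | (19 − 24), so the pair is consistent; merging gives n ≡ 3249 (mod 3655), where 3655 = lcm(215, 85).
gcd(3655, 50) = 5 and 5 | (39 − 3249), so the pair is consistent; merging gives n ≡ 32489 (mod 36550), where 36550 = lcm(3655, 50).
The solution is unique modulo lcm(215, 85, 50) = 36550.

32489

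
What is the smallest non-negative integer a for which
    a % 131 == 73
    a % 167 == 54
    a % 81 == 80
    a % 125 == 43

183464918

From a ≡ 73 (mod 131) write a = 73 + 131t. Substituting into a ≡ 54 (mod 167) gives 131t ≡ 148 (mod 167), and since 131⁻¹ ≡ 51 (mod 167), t ≡ 33. Hence a ≡ 73 + 131·33 = 4396 (mod 21877).
From a ≡ 4396 (mod 21877) write a = 4396 + 21877t. Substituting into a ≡ 80 (mod 81) gives 21877t ≡ 58 (mod 81), and since 7⁻¹ ≡ 58 (mod 81), t ≡ 43. Hence a ≡ 4396 + 21877·43 = 945107 (mod 1772037).
From a ≡ 945107 (mod 1772037) write a = 945107 + 1772037t. Substituting into a ≡ 43 (mod 125) gives 1772037t ≡ 61 (mod 125), and since 37⁻¹ ≡ 98 (mod 125), t ≡ 103. Hence a ≡ 945107 + 1772037·103 = 183464918 (mod 221504625).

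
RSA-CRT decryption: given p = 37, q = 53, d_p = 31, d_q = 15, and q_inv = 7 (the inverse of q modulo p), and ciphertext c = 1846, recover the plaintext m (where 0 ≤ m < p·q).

293

m₁ = c^(d_p) mod p: c ≡ 33 (mod 37), and 33^31 mod 37 = 34.
m₂ = c^(d_q) mod q: c ≡ 44 (mod 53), and 44^15 mod 53 = 28.
h = q_inv·(m₁ − m₂) mod p = 7·(34 − 28) mod 37 = 5.
m = m₂ + h·q = 28 + 5·53 = 293.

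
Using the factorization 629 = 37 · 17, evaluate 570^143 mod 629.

Mod 37: 570 ≡ 15; by Fermat, exponent reduces to 143 mod 36 = 35; 15^35 ≡ 5 (mod 37).
Mod 17: 570 ≡ 9; by Fermat, exponent reduces to 143 mod 16 = 15; 9^15 ≡ 2 (mod 17).
Combine by CRT: x ≡ 5 (mod 37), x ≡ 2 (mod 17) ⇒ x ≡ 597 (mod 629).

597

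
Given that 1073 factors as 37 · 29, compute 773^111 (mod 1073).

84

Mod 37: 773 ≡ 33; by Fermat, exponent reduces to 111 mod 36 = 3; 33^3 ≡ 10 (mod 37).
Mod 29: 773 ≡ 19; by Fermat, exponent reduces to 111 mod 28 = 27; 19^27 ≡ 26 (mod 29).
Combine by CRT: x ≡ 10 (mod 37), x ≡ 26 (mod 29) ⇒ x ≡ 84 (mod 1073).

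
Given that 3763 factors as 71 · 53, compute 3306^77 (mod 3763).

1264

Mod 71: 3306 ≡ 40; by Fermat, exponent reduces to 77 mod 70 = 7; 40^7 ≡ 57 (mod 71).
Mod 53: 3306 ≡ 20; by Fermat, exponent reduces to 77 mod 52 = 25; 20^25 ≡ 45 (mod 53).
Combine by CRT: x ≡ 57 (mod 71), x ≡ 45 (mod 53) ⇒ x ≡ 1264 (mod 3763).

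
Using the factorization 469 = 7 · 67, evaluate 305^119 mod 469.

Mod 7: 305 ≡ 4; by Fermat, exponent reduces to 119 mod 6 = 5; 4^5 ≡ 2 (mod 7).
Mod 67: 305 ≡ 37; by Fermat, exponent reduces to 119 mod 66 = 53; 37^53 ≡ 29 (mod 67).
Combine by CRT: x ≡ 2 (mod 7), x ≡ 29 (mod 67) ⇒ x ≡ 163 (mod 469).

163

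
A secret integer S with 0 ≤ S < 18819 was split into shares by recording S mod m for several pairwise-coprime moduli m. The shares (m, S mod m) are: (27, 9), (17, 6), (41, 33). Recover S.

9135

The moduli are pairwise coprime; N = 27·17·41 = 18819.
N/27 = 697; 697 ≡ 22 (mod 27); 22·16 ≡ 1, so inverse 16.
N/17 = 1107; 1107 ≡ 2 (mod 17); 2·9 ≡ 1, so inverse 9.
N/41 = 459; 459 ≡ 8 (mod 41); 8·36 ≡ 1, so inverse 36.
S ≡ 9·697·16 + 6·1107·9 + 33·459·36 = 705438.
705438 mod 18819 = 9135.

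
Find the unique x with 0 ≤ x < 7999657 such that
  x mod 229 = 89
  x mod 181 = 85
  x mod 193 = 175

3195097

The moduli are pairwise coprime; N = 229·181·193 = 7999657.
N/229 = 34933; 34933 ≡ 125 (mod 229); 125·11 ≡ 1, so inverse 11.
N/181 = 44197; 44197 ≡ 33 (mod 181); 33·11 ≡ 1, so inverse 11.
N/193 = 41449; 41449 ≡ 147 (mod 193); 147·172 ≡ 1, so inverse 172.
x ≡ 89·34933·11 + 85·44197·11 + 175·41449·172 = 1323138502.
1323138502 mod 7999657 = 3195097.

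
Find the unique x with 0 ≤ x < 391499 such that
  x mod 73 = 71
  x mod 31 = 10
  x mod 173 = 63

Combine the congruences pairwise.
From x ≡ 71 (mod 73) write x = 71 + 73t. Substituting into x ≡ 10 (mod 31) gives 73t ≡ 1 (mod 31), and since 11⁻¹ ≡ 17 (mod 31), t ≡ 17. Hence x ≡ 71 + 73·17 = 1312 (mod 2263).
From x ≡ 1312 (mod 2263) write x = 1312 + 2263t. Substituting into x ≡ 63 (mod 173) gives 2263t ≡ 135 (mod 173), and since 14⁻¹ ≡ 136 (mod 173), t ≡ 22. Hence x ≡ 1312 + 2263·22 = 51098 (mod 391499).

51098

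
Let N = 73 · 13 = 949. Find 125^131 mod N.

226

Mod 73: 125 ≡ 52; by Fermat, exponent reduces to 131 mod 72 = 59; 52^59 ≡ 7 (mod 73).
Mod 13: 125 ≡ 8; by Fermat, exponent reduces to 131 mod 12 = 11; 8^11 ≡ 5 (mod 13).
Combine by CRT: x ≡ 7 (mod 73), x ≡ 5 (mod 13) ⇒ x ≡ 226 (mod 949).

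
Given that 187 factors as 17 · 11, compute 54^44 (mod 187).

Mod 17: 54 ≡ 3; by Fermat, exponent reduces to 44 mod 16 = 12; 3^12 ≡ 4 (mod 17).
Mod 11: 54 ≡ 10; by Fermat, exponent reduces to 44 mod 10 = 4; 10^4 ≡ 1 (mod 11).
Combine by CRT: x ≡ 4 (mod 17), x ≡ 1 (mod 11) ⇒ x ≡ 89 (mod 187).

89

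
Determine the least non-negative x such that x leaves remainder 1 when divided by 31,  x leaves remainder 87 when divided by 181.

2078

Combine the congruences pairwise.
From x ≡ 1 (mod 31) write x = 1 + 31t. Substituting into x ≡ 87 (mod 181) gives 31t ≡ 86 (mod 181), and since 31⁻¹ ≡ 146 (mod 181), t ≡ 67. Hence x ≡ 1 + 31·67 = 2078 (mod 5611).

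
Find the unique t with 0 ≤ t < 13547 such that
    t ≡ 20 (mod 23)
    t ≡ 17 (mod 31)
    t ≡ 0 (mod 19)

The moduli are pairwise coprime; N = 23·31·19 = 13547.
N/23 = 589; 589 ≡ 14 (mod 23); 14·5 ≡ 1, so inverse 5.
N/31 = 437; 437 ≡ 3 (mod 31); 3·21 ≡ 1, so inverse 21.
N/19 = 713; 713 ≡ 10 (mod 19); 10·2 ≡ 1, so inverse 2.
t ≡ 20·589·5 + 17·437·21 + 0·713·2 = 214909.
214909 mod 13547 = 11704.

11704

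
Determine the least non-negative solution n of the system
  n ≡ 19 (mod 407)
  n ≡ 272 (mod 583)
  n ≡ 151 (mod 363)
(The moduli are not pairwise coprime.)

122119

gcd(407, 583) = 11 and 11 | (272 − 19), so the pair is consistent; merging gives n ≡ 14264 (mod 21571), where 21571 = lcm(407, 583).
gcd(21571, 363) = 11 and 11 | (151 − 14264), so the pair is consistent; merging gives n ≡ 122119 (mod 711843), where 711843 = lcm(21571, 363).
The solution is unique modulo lcm(407, 583, 363) = 711843.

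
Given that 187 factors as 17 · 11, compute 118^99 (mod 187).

Mod 17: 118 ≡ 16; by Fermat, exponent reduces to 99 mod 16 = 3; 16^3 ≡ 16 (mod 17).
Mod 11: 118 ≡ 8; by Fermat, exponent reduces to 99 mod 10 = 9; 8^9 ≡ 7 (mod 11).
Combine by CRT: x ≡ 16 (mod 17), x ≡ 7 (mod 11) ⇒ x ≡ 84 (mod 187).

84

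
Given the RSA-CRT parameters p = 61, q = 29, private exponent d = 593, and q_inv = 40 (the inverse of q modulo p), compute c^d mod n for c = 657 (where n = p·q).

1355

d_p = d mod (p−1) = 593 mod 60 = 53; d_q = d mod (q−1) = 5.
m₁ = c^(d_p) mod p: c ≡ 47 (mod 61), and 47^53 mod 61 = 13.
m₂ = c^(d_q) mod q: c ≡ 19 (mod 29), and 19^5 mod 29 = 21.
h = q_inv·(m₁ − m₂) mod p = 40·(13 − 21) mod 61 = 46.
m = m₂ + h·q = 21 + 46·29 = 1355.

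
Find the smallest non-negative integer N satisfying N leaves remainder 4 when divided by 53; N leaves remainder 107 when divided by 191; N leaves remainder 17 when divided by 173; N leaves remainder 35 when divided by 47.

From N ≡ 4 (mod 53) write N = 4 + 53t. Substituting into N ≡ 107 (mod 191) gives 53t ≡ 103 (mod 191), and since 53⁻¹ ≡ 173 (mod 191), t ≡ 56. Hence N ≡ 4 + 53·56 = 2972 (mod 10123).
From N ≡ 2972 (mod 10123) write N = 2972 + 10123t. Substituting into N ≡ 17 (mod 173) gives 10123t ≡ 159 (mod 173), and since 89⁻¹ ≡ 35 (mod 173), t ≡ 29. Hence N ≡ 2972 + 10123·29 = 296539 (mod 1751279).
From N ≡ 296539 (mod 1751279) write N = 296539 + 1751279t. Substituting into N ≡ 35 (mod 47) gives 1751279t ≡ 19 (mod 47), and since 12⁻¹ ≡ 4 (mod 47), t ≡ 29. Hence N ≡ 296539 + 1751279·29 = 51083630 (mod 82310113).

51083630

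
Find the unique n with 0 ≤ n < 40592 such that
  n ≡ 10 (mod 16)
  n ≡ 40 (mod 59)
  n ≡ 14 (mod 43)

17386

From n ≡ 10 (mod 16) write n = 10 + 16t. Substituting into n ≡ 40 (mod 59) gives 16t ≡ 30 (mod 59), and since 16⁻¹ ≡ 48 (mod 59), t ≡ 24. Hence n ≡ 10 + 16·24 = 394 (mod 944).
From n ≡ 394 (mod 944) write n = 394 + 944t. Substituting into n ≡ 14 (mod 43) gives 944t ≡ 7 (mod 43), and since 41⁻¹ ≡ 21 (mod 43), t ≡ 18. Hence n ≡ 394 + 944·18 = 17386 (mod 40592).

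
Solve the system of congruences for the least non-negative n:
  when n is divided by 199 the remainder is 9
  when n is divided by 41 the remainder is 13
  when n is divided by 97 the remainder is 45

124981

The moduli are pairwise coprime; M = 199·41·97 = 791423.
M/199 = 3977; 3977 ≡ 196 (mod 199); 196·66 ≡ 1, so inverse 66.
M/41 = 19303; 19303 ≡ 33 (mod 41); 33·5 ≡ 1, so inverse 5.
M/97 = 8159; 8159 ≡ 11 (mod 97); 11·53 ≡ 1, so inverse 53.
n ≡ 9·3977·66 + 13·19303·5 + 45·8159·53 = 23076248.
23076248 mod 791423 = 124981.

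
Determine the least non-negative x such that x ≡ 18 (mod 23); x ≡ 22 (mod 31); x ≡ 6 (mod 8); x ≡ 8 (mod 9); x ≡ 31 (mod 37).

Combine the congruences pairwise.
From x ≡ 18 (mod 23) write x = 18 + 23t. Substituting into x ≡ 22 (mod 31) gives 23t ≡ 4 (mod 31), and since 23⁻¹ ≡ 27 (mod 31), t ≡ 15. Hence x ≡ 18 + 23·15 = 363 (mod 713).
From x ≡ 363 (mod 713) write x = 363 + 713t. Substituting into x ≡ 6 (mod 8) gives 713t ≡ 3 (mod 8), and since 1⁻¹ ≡ 1 (mod 8), t ≡ 3. Hence x ≡ 363 + 713·3 = 2502 (mod 5704).
From x ≡ 2502 (mod 5704) write x = 2502 + 5704t. Substituting into x ≡ 8 (mod 9) gives 5704t ≡ 8 (mod 9), and since 7⁻¹ ≡ 4 (mod 9), t ≡ 5. Hence x ≡ 2502 + 5704·5 = 31022 (mod 51336).
From x ≡ 31022 (mod 51336) write x = 31022 + 51336t. Substituting into x ≡ 31 (mod 37) gives 51336t ≡ 15 (mod 37), and since 17⁻¹ ≡ 24 (mod 37), t ≡ 27. Hence x ≡ 31022 + 51336·27 = 1417094 (mod 1899432).

1417094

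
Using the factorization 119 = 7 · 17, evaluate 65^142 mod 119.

Mod 7: 65 ≡ 2; by Fermat, exponent reduces to 142 mod 6 = 4; 2^4 ≡ 2 (mod 7).
Mod 17: 65 ≡ 14; by Fermat, exponent reduces to 142 mod 16 = 14; 14^14 ≡ 2 (mod 17).
Combine by CRT: x ≡ 2 (mod 7), x ≡ 2 (mod 17) ⇒ x ≡ 2 (mod 119).

2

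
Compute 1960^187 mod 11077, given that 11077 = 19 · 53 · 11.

Mod 19: 1960 ≡ 3; by Fermat, exponent reduces to 187 mod 18 = 7; 3^7 ≡ 2 (mod 19).
Mod 53: 1960 ≡ 52; by Fermat, exponent reduces to 187 mod 52 = 31; 52^31 ≡ 52 (mod 53).
Mod 11: 1960 ≡ 2; by Fermat, exponent reduces to 187 mod 10 = 7; 2^7 ≡ 7 (mod 11).
Combine by CRT: x ≡ 2 (mod 19), x ≡ 52 (mod 53), x ≡ 7 (mod 11) ⇒ x ≡ 10281 (mod 11077).

10281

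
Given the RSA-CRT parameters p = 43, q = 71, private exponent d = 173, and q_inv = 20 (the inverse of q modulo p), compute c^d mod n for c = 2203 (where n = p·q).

799

d_p = d mod (p−1) = 173 mod 42 = 5; d_q = d mod (q−1) = 33.
m₁ = c^(d_p) mod p: c ≡ 10 (mod 43), and 10^5 mod 43 = 25.
m₂ = c^(d_q) mod q: c ≡ 2 (mod 71), and 2^33 mod 71 = 18.
h = q_inv·(m₁ − m₂) mod p = 20·(25 − 18) mod 43 = 11.
m = m₂ + h·q = 18 + 11·71 = 799.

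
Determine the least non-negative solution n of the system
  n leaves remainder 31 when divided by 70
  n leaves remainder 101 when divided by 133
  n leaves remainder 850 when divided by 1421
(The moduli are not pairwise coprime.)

gcd(70, 133) = 7 and 7 | (101 − 31), so the pair is consistent; merging gives n ≡ 101 (mod 1330), where 1330 = lcm(70, 133).
gcd(1330, 1421) = 7 and 7 | (850 − 101), so the pair is consistent; merging gives n ≡ 30691 (mod 269990), where 269990 = lcm(1330, 1421).
The solution is unique modulo lcm(70, 133, 1421) = 269990.

30691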